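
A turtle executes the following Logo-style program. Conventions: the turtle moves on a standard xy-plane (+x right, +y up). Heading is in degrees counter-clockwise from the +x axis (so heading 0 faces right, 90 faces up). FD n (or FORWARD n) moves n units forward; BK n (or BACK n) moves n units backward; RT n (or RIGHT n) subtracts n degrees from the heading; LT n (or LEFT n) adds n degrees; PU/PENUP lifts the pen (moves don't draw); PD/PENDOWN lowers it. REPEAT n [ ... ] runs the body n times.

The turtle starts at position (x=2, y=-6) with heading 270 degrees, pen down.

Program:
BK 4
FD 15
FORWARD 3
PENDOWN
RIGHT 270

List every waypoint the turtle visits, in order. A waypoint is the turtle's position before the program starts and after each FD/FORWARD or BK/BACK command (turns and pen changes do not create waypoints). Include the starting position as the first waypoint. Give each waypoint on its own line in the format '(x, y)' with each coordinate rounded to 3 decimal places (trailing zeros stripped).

Executing turtle program step by step:
Start: pos=(2,-6), heading=270, pen down
BK 4: (2,-6) -> (2,-2) [heading=270, draw]
FD 15: (2,-2) -> (2,-17) [heading=270, draw]
FD 3: (2,-17) -> (2,-20) [heading=270, draw]
PD: pen down
RT 270: heading 270 -> 0
Final: pos=(2,-20), heading=0, 3 segment(s) drawn
Waypoints (4 total):
(2, -6)
(2, -2)
(2, -17)
(2, -20)

Answer: (2, -6)
(2, -2)
(2, -17)
(2, -20)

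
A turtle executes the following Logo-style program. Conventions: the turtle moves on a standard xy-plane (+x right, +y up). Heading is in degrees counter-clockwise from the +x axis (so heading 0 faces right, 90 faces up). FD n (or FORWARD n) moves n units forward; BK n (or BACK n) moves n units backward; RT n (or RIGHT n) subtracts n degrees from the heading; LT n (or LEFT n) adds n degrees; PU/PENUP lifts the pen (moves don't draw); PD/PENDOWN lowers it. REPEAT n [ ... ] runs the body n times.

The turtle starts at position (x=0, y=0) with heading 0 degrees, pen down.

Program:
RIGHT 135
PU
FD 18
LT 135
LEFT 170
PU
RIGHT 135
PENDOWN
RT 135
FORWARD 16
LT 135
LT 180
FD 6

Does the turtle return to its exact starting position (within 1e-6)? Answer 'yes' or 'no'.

Executing turtle program step by step:
Start: pos=(0,0), heading=0, pen down
RT 135: heading 0 -> 225
PU: pen up
FD 18: (0,0) -> (-12.728,-12.728) [heading=225, move]
LT 135: heading 225 -> 0
LT 170: heading 0 -> 170
PU: pen up
RT 135: heading 170 -> 35
PD: pen down
RT 135: heading 35 -> 260
FD 16: (-12.728,-12.728) -> (-15.506,-28.485) [heading=260, draw]
LT 135: heading 260 -> 35
LT 180: heading 35 -> 215
FD 6: (-15.506,-28.485) -> (-20.421,-31.926) [heading=215, draw]
Final: pos=(-20.421,-31.926), heading=215, 2 segment(s) drawn

Start position: (0, 0)
Final position: (-20.421, -31.926)
Distance = 37.899; >= 1e-6 -> NOT closed

Answer: no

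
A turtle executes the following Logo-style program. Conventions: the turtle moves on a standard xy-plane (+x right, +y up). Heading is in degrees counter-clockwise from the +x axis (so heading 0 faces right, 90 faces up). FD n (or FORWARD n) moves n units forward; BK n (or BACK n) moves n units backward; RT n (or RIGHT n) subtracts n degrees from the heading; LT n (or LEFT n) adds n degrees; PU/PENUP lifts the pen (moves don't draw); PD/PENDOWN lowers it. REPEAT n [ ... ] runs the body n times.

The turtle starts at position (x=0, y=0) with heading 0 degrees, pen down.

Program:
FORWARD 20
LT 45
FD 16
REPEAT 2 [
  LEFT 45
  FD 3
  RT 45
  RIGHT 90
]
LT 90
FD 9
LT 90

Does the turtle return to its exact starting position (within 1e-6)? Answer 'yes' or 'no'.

Answer: no

Derivation:
Executing turtle program step by step:
Start: pos=(0,0), heading=0, pen down
FD 20: (0,0) -> (20,0) [heading=0, draw]
LT 45: heading 0 -> 45
FD 16: (20,0) -> (31.314,11.314) [heading=45, draw]
REPEAT 2 [
  -- iteration 1/2 --
  LT 45: heading 45 -> 90
  FD 3: (31.314,11.314) -> (31.314,14.314) [heading=90, draw]
  RT 45: heading 90 -> 45
  RT 90: heading 45 -> 315
  -- iteration 2/2 --
  LT 45: heading 315 -> 0
  FD 3: (31.314,14.314) -> (34.314,14.314) [heading=0, draw]
  RT 45: heading 0 -> 315
  RT 90: heading 315 -> 225
]
LT 90: heading 225 -> 315
FD 9: (34.314,14.314) -> (40.678,7.95) [heading=315, draw]
LT 90: heading 315 -> 45
Final: pos=(40.678,7.95), heading=45, 5 segment(s) drawn

Start position: (0, 0)
Final position: (40.678, 7.95)
Distance = 41.447; >= 1e-6 -> NOT closed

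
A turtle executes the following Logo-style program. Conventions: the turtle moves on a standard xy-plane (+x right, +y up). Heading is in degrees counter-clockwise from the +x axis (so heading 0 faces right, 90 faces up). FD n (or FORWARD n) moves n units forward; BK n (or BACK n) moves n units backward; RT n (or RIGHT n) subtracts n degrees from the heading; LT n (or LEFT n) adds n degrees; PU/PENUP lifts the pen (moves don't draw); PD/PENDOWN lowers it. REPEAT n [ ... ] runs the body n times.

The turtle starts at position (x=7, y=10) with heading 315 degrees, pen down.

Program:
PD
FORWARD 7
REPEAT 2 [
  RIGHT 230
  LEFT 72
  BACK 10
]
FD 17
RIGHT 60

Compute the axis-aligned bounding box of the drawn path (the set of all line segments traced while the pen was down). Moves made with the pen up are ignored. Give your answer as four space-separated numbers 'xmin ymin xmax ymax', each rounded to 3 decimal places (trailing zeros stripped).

Executing turtle program step by step:
Start: pos=(7,10), heading=315, pen down
PD: pen down
FD 7: (7,10) -> (11.95,5.05) [heading=315, draw]
REPEAT 2 [
  -- iteration 1/2 --
  RT 230: heading 315 -> 85
  LT 72: heading 85 -> 157
  BK 10: (11.95,5.05) -> (21.155,1.143) [heading=157, draw]
  -- iteration 2/2 --
  RT 230: heading 157 -> 287
  LT 72: heading 287 -> 359
  BK 10: (21.155,1.143) -> (11.156,1.317) [heading=359, draw]
]
FD 17: (11.156,1.317) -> (28.154,1.021) [heading=359, draw]
RT 60: heading 359 -> 299
Final: pos=(28.154,1.021), heading=299, 4 segment(s) drawn

Segment endpoints: x in {7, 11.156, 11.95, 21.155, 28.154}, y in {1.021, 1.143, 1.317, 5.05, 10}
xmin=7, ymin=1.021, xmax=28.154, ymax=10

Answer: 7 1.021 28.154 10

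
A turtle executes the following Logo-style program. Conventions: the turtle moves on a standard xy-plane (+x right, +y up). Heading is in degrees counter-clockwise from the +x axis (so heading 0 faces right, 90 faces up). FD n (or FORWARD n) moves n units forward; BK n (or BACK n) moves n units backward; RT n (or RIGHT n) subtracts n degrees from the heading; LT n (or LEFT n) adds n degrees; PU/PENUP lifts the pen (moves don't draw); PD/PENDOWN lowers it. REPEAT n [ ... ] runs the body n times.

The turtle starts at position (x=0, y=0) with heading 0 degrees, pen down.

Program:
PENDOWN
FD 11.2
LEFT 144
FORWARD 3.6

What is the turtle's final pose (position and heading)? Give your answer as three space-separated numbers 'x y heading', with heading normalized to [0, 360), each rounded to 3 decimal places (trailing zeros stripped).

Executing turtle program step by step:
Start: pos=(0,0), heading=0, pen down
PD: pen down
FD 11.2: (0,0) -> (11.2,0) [heading=0, draw]
LT 144: heading 0 -> 144
FD 3.6: (11.2,0) -> (8.288,2.116) [heading=144, draw]
Final: pos=(8.288,2.116), heading=144, 2 segment(s) drawn

Answer: 8.288 2.116 144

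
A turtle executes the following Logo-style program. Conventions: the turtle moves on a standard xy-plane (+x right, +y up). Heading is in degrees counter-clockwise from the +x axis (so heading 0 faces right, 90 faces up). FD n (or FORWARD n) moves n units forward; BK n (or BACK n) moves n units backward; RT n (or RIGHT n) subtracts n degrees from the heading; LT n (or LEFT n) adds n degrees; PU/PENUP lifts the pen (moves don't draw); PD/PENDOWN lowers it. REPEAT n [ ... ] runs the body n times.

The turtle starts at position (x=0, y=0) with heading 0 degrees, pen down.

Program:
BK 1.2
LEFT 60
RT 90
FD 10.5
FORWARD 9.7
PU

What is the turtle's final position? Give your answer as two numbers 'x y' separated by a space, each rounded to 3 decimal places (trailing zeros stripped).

Executing turtle program step by step:
Start: pos=(0,0), heading=0, pen down
BK 1.2: (0,0) -> (-1.2,0) [heading=0, draw]
LT 60: heading 0 -> 60
RT 90: heading 60 -> 330
FD 10.5: (-1.2,0) -> (7.893,-5.25) [heading=330, draw]
FD 9.7: (7.893,-5.25) -> (16.294,-10.1) [heading=330, draw]
PU: pen up
Final: pos=(16.294,-10.1), heading=330, 3 segment(s) drawn

Answer: 16.294 -10.1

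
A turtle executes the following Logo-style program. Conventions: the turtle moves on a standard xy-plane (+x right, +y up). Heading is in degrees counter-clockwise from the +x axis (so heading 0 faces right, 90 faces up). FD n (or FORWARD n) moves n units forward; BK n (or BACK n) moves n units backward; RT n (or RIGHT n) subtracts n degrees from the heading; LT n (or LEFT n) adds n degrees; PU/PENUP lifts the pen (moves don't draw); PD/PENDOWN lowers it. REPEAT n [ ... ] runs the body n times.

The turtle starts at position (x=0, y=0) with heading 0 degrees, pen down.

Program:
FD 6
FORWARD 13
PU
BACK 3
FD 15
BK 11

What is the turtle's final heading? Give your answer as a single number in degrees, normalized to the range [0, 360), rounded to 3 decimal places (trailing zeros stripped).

Executing turtle program step by step:
Start: pos=(0,0), heading=0, pen down
FD 6: (0,0) -> (6,0) [heading=0, draw]
FD 13: (6,0) -> (19,0) [heading=0, draw]
PU: pen up
BK 3: (19,0) -> (16,0) [heading=0, move]
FD 15: (16,0) -> (31,0) [heading=0, move]
BK 11: (31,0) -> (20,0) [heading=0, move]
Final: pos=(20,0), heading=0, 2 segment(s) drawn

Answer: 0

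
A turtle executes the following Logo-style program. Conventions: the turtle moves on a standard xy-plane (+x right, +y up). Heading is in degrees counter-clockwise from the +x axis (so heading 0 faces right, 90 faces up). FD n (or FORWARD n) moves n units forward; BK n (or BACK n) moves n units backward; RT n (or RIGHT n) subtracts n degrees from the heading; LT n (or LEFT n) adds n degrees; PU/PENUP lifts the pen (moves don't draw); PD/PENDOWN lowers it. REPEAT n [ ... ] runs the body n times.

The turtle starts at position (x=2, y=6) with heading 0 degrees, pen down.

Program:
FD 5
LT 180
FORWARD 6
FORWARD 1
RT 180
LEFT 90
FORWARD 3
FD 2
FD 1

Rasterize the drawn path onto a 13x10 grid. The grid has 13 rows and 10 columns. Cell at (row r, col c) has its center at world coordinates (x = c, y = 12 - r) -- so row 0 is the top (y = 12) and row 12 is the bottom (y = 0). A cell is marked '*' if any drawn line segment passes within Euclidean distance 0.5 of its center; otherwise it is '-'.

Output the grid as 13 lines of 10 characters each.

Answer: *---------
*---------
*---------
*---------
*---------
*---------
********--
----------
----------
----------
----------
----------
----------

Derivation:
Segment 0: (2,6) -> (7,6)
Segment 1: (7,6) -> (1,6)
Segment 2: (1,6) -> (0,6)
Segment 3: (0,6) -> (0,9)
Segment 4: (0,9) -> (0,11)
Segment 5: (0,11) -> (0,12)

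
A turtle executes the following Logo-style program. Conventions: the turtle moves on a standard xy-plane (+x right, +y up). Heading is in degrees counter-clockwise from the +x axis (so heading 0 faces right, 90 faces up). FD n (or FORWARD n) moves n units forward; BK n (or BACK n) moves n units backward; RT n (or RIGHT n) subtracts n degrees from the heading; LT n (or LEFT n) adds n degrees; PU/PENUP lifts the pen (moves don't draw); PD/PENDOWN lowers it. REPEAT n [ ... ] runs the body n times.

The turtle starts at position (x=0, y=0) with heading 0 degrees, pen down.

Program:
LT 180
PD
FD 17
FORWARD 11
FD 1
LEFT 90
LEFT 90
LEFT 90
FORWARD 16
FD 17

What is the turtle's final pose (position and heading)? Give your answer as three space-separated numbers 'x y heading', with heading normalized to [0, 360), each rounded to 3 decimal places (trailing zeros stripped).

Answer: -29 33 90

Derivation:
Executing turtle program step by step:
Start: pos=(0,0), heading=0, pen down
LT 180: heading 0 -> 180
PD: pen down
FD 17: (0,0) -> (-17,0) [heading=180, draw]
FD 11: (-17,0) -> (-28,0) [heading=180, draw]
FD 1: (-28,0) -> (-29,0) [heading=180, draw]
LT 90: heading 180 -> 270
LT 90: heading 270 -> 0
LT 90: heading 0 -> 90
FD 16: (-29,0) -> (-29,16) [heading=90, draw]
FD 17: (-29,16) -> (-29,33) [heading=90, draw]
Final: pos=(-29,33), heading=90, 5 segment(s) drawn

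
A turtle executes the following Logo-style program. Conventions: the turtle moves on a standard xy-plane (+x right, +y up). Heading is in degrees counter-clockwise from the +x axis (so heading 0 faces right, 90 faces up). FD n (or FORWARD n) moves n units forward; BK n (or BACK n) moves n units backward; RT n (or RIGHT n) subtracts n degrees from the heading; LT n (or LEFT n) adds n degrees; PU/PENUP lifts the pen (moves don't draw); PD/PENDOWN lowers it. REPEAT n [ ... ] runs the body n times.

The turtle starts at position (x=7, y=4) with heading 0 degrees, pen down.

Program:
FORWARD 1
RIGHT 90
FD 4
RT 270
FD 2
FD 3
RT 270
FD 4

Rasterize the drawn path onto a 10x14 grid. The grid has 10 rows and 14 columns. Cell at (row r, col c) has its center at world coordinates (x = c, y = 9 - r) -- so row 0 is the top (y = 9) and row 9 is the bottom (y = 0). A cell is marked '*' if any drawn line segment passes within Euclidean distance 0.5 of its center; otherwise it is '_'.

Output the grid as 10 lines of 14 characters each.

Segment 0: (7,4) -> (8,4)
Segment 1: (8,4) -> (8,0)
Segment 2: (8,0) -> (10,0)
Segment 3: (10,0) -> (13,0)
Segment 4: (13,0) -> (13,4)

Answer: ______________
______________
______________
______________
______________
_______**____*
________*____*
________*____*
________*____*
________******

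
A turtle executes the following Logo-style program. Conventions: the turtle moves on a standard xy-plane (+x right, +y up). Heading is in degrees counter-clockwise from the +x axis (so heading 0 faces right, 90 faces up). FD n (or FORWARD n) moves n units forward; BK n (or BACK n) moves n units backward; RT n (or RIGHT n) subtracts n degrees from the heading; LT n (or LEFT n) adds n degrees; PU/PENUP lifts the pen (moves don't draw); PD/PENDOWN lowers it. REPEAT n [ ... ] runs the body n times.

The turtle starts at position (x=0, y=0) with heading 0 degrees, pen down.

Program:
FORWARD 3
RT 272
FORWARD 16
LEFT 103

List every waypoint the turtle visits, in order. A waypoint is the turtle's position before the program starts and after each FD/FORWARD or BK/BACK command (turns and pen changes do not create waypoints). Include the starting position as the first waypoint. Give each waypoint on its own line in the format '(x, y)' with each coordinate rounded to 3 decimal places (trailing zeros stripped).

Executing turtle program step by step:
Start: pos=(0,0), heading=0, pen down
FD 3: (0,0) -> (3,0) [heading=0, draw]
RT 272: heading 0 -> 88
FD 16: (3,0) -> (3.558,15.99) [heading=88, draw]
LT 103: heading 88 -> 191
Final: pos=(3.558,15.99), heading=191, 2 segment(s) drawn
Waypoints (3 total):
(0, 0)
(3, 0)
(3.558, 15.99)

Answer: (0, 0)
(3, 0)
(3.558, 15.99)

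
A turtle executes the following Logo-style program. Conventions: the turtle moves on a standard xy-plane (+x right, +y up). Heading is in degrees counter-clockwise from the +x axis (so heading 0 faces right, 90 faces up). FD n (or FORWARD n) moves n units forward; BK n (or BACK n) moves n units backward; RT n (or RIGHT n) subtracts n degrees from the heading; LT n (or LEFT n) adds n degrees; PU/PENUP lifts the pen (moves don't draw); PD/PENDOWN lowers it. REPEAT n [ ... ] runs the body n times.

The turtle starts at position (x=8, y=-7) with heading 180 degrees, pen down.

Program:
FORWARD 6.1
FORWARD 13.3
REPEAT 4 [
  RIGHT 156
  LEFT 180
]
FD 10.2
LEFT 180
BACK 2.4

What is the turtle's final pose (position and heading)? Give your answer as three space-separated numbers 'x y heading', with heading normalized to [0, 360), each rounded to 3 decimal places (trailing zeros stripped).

Executing turtle program step by step:
Start: pos=(8,-7), heading=180, pen down
FD 6.1: (8,-7) -> (1.9,-7) [heading=180, draw]
FD 13.3: (1.9,-7) -> (-11.4,-7) [heading=180, draw]
REPEAT 4 [
  -- iteration 1/4 --
  RT 156: heading 180 -> 24
  LT 180: heading 24 -> 204
  -- iteration 2/4 --
  RT 156: heading 204 -> 48
  LT 180: heading 48 -> 228
  -- iteration 3/4 --
  RT 156: heading 228 -> 72
  LT 180: heading 72 -> 252
  -- iteration 4/4 --
  RT 156: heading 252 -> 96
  LT 180: heading 96 -> 276
]
FD 10.2: (-11.4,-7) -> (-10.334,-17.144) [heading=276, draw]
LT 180: heading 276 -> 96
BK 2.4: (-10.334,-17.144) -> (-10.083,-19.531) [heading=96, draw]
Final: pos=(-10.083,-19.531), heading=96, 4 segment(s) drawn

Answer: -10.083 -19.531 96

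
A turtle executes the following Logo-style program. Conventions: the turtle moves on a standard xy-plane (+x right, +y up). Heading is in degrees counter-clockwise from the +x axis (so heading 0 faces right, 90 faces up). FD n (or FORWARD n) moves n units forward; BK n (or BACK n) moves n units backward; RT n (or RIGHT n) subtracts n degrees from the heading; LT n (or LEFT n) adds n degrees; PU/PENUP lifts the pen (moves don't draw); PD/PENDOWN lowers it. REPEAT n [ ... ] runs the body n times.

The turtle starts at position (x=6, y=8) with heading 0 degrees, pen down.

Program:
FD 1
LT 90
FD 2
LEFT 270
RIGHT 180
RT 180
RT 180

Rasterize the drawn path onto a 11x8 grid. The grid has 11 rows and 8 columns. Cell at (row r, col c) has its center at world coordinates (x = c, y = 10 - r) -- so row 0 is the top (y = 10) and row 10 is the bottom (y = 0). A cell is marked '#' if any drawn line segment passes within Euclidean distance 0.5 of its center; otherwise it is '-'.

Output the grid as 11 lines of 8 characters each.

Segment 0: (6,8) -> (7,8)
Segment 1: (7,8) -> (7,10)

Answer: -------#
-------#
------##
--------
--------
--------
--------
--------
--------
--------
--------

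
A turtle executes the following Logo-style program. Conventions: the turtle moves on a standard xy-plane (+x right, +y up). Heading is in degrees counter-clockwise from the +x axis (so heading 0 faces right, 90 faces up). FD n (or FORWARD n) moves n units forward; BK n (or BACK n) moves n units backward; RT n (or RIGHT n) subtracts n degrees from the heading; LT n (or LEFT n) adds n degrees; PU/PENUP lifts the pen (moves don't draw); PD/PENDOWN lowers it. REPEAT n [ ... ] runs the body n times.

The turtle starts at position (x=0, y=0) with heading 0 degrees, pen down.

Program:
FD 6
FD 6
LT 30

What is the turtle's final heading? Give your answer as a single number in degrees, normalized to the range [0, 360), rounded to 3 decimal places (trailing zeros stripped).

Answer: 30

Derivation:
Executing turtle program step by step:
Start: pos=(0,0), heading=0, pen down
FD 6: (0,0) -> (6,0) [heading=0, draw]
FD 6: (6,0) -> (12,0) [heading=0, draw]
LT 30: heading 0 -> 30
Final: pos=(12,0), heading=30, 2 segment(s) drawn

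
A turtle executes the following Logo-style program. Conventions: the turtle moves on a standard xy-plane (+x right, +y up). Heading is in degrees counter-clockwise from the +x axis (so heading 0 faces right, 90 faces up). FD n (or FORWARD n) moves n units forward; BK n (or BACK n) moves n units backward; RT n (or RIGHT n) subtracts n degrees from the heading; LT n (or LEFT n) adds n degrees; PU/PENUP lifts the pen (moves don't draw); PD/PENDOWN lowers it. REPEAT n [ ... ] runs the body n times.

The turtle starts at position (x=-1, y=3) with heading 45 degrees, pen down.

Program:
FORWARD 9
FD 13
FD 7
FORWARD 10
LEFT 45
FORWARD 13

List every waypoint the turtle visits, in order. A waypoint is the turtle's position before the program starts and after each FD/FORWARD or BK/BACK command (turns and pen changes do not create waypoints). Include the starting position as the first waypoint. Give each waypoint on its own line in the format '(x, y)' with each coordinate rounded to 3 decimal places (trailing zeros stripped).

Executing turtle program step by step:
Start: pos=(-1,3), heading=45, pen down
FD 9: (-1,3) -> (5.364,9.364) [heading=45, draw]
FD 13: (5.364,9.364) -> (14.556,18.556) [heading=45, draw]
FD 7: (14.556,18.556) -> (19.506,23.506) [heading=45, draw]
FD 10: (19.506,23.506) -> (26.577,30.577) [heading=45, draw]
LT 45: heading 45 -> 90
FD 13: (26.577,30.577) -> (26.577,43.577) [heading=90, draw]
Final: pos=(26.577,43.577), heading=90, 5 segment(s) drawn
Waypoints (6 total):
(-1, 3)
(5.364, 9.364)
(14.556, 18.556)
(19.506, 23.506)
(26.577, 30.577)
(26.577, 43.577)

Answer: (-1, 3)
(5.364, 9.364)
(14.556, 18.556)
(19.506, 23.506)
(26.577, 30.577)
(26.577, 43.577)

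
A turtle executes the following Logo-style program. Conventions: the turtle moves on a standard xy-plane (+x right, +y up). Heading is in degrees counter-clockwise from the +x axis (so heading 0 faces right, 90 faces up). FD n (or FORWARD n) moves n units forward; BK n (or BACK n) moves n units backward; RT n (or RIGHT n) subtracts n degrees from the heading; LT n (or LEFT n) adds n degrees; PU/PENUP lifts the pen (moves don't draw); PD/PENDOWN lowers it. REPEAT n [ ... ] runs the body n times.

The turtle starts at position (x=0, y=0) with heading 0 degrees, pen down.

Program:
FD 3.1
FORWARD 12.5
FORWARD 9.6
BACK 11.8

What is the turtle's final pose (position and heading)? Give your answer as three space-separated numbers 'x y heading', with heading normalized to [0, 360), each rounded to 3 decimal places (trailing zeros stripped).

Executing turtle program step by step:
Start: pos=(0,0), heading=0, pen down
FD 3.1: (0,0) -> (3.1,0) [heading=0, draw]
FD 12.5: (3.1,0) -> (15.6,0) [heading=0, draw]
FD 9.6: (15.6,0) -> (25.2,0) [heading=0, draw]
BK 11.8: (25.2,0) -> (13.4,0) [heading=0, draw]
Final: pos=(13.4,0), heading=0, 4 segment(s) drawn

Answer: 13.4 0 0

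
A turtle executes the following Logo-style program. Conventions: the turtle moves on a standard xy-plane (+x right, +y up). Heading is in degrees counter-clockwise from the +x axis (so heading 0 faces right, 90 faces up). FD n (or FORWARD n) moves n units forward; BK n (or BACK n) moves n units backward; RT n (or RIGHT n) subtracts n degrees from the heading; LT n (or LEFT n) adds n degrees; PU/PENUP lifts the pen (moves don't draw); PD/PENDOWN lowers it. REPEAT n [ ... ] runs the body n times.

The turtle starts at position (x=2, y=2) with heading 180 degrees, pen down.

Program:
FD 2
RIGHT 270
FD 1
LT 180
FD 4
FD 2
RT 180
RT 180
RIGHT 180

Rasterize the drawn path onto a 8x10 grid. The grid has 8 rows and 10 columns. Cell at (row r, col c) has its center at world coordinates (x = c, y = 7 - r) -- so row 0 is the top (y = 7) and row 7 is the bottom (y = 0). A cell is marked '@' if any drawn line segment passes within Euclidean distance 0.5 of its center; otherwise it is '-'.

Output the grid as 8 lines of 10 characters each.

Segment 0: (2,2) -> (0,2)
Segment 1: (0,2) -> (0,1)
Segment 2: (0,1) -> (0,5)
Segment 3: (0,5) -> (0,7)

Answer: @---------
@---------
@---------
@---------
@---------
@@@-------
@---------
----------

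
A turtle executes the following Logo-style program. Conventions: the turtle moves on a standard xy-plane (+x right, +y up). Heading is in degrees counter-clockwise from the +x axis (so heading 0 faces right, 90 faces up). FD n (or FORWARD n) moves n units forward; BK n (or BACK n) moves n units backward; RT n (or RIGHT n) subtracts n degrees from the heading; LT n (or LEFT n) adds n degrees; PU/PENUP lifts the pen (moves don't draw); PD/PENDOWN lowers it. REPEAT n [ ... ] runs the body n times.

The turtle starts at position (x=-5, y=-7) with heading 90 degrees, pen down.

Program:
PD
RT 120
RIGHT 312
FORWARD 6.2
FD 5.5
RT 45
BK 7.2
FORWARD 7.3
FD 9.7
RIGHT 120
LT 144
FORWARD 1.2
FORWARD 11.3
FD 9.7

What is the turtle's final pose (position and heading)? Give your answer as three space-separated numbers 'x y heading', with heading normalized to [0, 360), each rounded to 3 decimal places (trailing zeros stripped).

Answer: 37.029 -8.995 357

Derivation:
Executing turtle program step by step:
Start: pos=(-5,-7), heading=90, pen down
PD: pen down
RT 120: heading 90 -> 330
RT 312: heading 330 -> 18
FD 6.2: (-5,-7) -> (0.897,-5.084) [heading=18, draw]
FD 5.5: (0.897,-5.084) -> (6.127,-3.385) [heading=18, draw]
RT 45: heading 18 -> 333
BK 7.2: (6.127,-3.385) -> (-0.288,-0.116) [heading=333, draw]
FD 7.3: (-0.288,-0.116) -> (6.216,-3.43) [heading=333, draw]
FD 9.7: (6.216,-3.43) -> (14.859,-7.834) [heading=333, draw]
RT 120: heading 333 -> 213
LT 144: heading 213 -> 357
FD 1.2: (14.859,-7.834) -> (16.058,-7.896) [heading=357, draw]
FD 11.3: (16.058,-7.896) -> (27.342,-8.488) [heading=357, draw]
FD 9.7: (27.342,-8.488) -> (37.029,-8.995) [heading=357, draw]
Final: pos=(37.029,-8.995), heading=357, 8 segment(s) drawn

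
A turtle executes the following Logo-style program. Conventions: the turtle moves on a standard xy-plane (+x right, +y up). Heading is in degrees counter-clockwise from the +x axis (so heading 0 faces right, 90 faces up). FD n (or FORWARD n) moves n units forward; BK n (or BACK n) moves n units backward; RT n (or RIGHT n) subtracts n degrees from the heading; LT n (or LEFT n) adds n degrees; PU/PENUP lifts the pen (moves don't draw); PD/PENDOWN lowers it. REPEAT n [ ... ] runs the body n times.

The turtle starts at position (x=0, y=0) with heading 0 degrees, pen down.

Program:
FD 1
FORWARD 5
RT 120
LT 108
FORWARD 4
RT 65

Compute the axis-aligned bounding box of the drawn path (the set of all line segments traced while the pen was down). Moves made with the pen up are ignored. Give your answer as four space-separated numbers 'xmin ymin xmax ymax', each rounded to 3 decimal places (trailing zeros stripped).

Answer: 0 -0.832 9.913 0

Derivation:
Executing turtle program step by step:
Start: pos=(0,0), heading=0, pen down
FD 1: (0,0) -> (1,0) [heading=0, draw]
FD 5: (1,0) -> (6,0) [heading=0, draw]
RT 120: heading 0 -> 240
LT 108: heading 240 -> 348
FD 4: (6,0) -> (9.913,-0.832) [heading=348, draw]
RT 65: heading 348 -> 283
Final: pos=(9.913,-0.832), heading=283, 3 segment(s) drawn

Segment endpoints: x in {0, 1, 6, 9.913}, y in {-0.832, 0}
xmin=0, ymin=-0.832, xmax=9.913, ymax=0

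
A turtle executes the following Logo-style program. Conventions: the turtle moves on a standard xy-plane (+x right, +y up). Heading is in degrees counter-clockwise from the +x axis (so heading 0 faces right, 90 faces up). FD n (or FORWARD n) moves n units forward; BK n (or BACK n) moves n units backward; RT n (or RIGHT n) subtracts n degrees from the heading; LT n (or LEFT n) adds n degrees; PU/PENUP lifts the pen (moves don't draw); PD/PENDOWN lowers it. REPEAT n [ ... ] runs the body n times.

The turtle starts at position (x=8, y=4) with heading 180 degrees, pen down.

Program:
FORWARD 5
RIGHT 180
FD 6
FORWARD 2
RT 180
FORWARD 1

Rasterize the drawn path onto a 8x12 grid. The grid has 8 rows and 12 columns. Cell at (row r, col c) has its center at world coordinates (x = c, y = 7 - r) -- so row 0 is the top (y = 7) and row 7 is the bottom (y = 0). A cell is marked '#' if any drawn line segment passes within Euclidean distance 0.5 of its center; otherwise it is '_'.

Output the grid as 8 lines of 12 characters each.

Answer: ____________
____________
____________
___#########
____________
____________
____________
____________

Derivation:
Segment 0: (8,4) -> (3,4)
Segment 1: (3,4) -> (9,4)
Segment 2: (9,4) -> (11,4)
Segment 3: (11,4) -> (10,4)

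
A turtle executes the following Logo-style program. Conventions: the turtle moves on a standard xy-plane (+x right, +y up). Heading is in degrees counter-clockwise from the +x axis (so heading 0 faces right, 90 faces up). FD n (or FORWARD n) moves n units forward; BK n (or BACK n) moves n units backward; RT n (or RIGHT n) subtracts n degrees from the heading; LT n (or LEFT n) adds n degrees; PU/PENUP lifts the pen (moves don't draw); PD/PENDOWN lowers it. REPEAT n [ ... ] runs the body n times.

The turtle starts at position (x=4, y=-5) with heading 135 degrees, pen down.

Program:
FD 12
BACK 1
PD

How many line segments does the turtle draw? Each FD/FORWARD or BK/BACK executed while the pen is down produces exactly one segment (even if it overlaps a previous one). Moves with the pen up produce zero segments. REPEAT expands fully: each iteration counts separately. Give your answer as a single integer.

Answer: 2

Derivation:
Executing turtle program step by step:
Start: pos=(4,-5), heading=135, pen down
FD 12: (4,-5) -> (-4.485,3.485) [heading=135, draw]
BK 1: (-4.485,3.485) -> (-3.778,2.778) [heading=135, draw]
PD: pen down
Final: pos=(-3.778,2.778), heading=135, 2 segment(s) drawn
Segments drawn: 2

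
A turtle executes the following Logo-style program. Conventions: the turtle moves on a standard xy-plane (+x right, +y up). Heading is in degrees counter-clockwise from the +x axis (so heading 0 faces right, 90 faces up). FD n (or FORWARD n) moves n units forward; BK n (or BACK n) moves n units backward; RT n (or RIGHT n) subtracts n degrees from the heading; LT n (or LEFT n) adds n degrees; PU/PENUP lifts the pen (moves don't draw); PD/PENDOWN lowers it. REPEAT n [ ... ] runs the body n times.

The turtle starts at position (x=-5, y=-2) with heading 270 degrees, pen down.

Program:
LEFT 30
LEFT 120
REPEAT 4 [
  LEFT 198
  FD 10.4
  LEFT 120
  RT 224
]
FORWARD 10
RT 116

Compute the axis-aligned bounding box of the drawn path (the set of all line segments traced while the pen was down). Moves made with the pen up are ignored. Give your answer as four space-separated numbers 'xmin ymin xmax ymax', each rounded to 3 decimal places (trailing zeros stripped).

Answer: -7.162 -13.62 3.862 6.457

Derivation:
Executing turtle program step by step:
Start: pos=(-5,-2), heading=270, pen down
LT 30: heading 270 -> 300
LT 120: heading 300 -> 60
REPEAT 4 [
  -- iteration 1/4 --
  LT 198: heading 60 -> 258
  FD 10.4: (-5,-2) -> (-7.162,-12.173) [heading=258, draw]
  LT 120: heading 258 -> 18
  RT 224: heading 18 -> 154
  -- iteration 2/4 --
  LT 198: heading 154 -> 352
  FD 10.4: (-7.162,-12.173) -> (3.137,-13.62) [heading=352, draw]
  LT 120: heading 352 -> 112
  RT 224: heading 112 -> 248
  -- iteration 3/4 --
  LT 198: heading 248 -> 86
  FD 10.4: (3.137,-13.62) -> (3.862,-3.245) [heading=86, draw]
  LT 120: heading 86 -> 206
  RT 224: heading 206 -> 342
  -- iteration 4/4 --
  LT 198: heading 342 -> 180
  FD 10.4: (3.862,-3.245) -> (-6.538,-3.245) [heading=180, draw]
  LT 120: heading 180 -> 300
  RT 224: heading 300 -> 76
]
FD 10: (-6.538,-3.245) -> (-4.119,6.457) [heading=76, draw]
RT 116: heading 76 -> 320
Final: pos=(-4.119,6.457), heading=320, 5 segment(s) drawn

Segment endpoints: x in {-7.162, -6.538, -5, -4.119, 3.137, 3.862}, y in {-13.62, -12.173, -3.245, -3.245, -2, 6.457}
xmin=-7.162, ymin=-13.62, xmax=3.862, ymax=6.457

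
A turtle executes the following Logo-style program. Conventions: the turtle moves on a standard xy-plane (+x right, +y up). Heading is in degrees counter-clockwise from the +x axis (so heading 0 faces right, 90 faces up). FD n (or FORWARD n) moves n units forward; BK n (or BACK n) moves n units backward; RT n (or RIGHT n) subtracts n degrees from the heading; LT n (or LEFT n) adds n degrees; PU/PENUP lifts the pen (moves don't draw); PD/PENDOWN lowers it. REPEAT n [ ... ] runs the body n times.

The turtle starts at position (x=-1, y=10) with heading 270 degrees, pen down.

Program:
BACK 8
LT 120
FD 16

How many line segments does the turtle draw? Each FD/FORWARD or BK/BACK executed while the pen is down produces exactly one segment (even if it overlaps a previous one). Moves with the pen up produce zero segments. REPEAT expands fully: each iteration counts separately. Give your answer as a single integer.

Answer: 2

Derivation:
Executing turtle program step by step:
Start: pos=(-1,10), heading=270, pen down
BK 8: (-1,10) -> (-1,18) [heading=270, draw]
LT 120: heading 270 -> 30
FD 16: (-1,18) -> (12.856,26) [heading=30, draw]
Final: pos=(12.856,26), heading=30, 2 segment(s) drawn
Segments drawn: 2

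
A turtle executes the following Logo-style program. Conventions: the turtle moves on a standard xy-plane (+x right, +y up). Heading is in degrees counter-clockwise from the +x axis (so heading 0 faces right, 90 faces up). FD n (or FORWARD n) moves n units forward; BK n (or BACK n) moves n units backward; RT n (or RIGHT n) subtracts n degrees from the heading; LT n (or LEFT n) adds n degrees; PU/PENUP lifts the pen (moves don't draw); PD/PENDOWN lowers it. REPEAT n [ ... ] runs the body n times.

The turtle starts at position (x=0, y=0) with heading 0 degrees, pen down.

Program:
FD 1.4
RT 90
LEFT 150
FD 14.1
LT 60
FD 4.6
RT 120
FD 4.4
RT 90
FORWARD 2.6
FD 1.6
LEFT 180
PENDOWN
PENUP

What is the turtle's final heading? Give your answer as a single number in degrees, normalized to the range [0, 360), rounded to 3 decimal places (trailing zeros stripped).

Answer: 90

Derivation:
Executing turtle program step by step:
Start: pos=(0,0), heading=0, pen down
FD 1.4: (0,0) -> (1.4,0) [heading=0, draw]
RT 90: heading 0 -> 270
LT 150: heading 270 -> 60
FD 14.1: (1.4,0) -> (8.45,12.211) [heading=60, draw]
LT 60: heading 60 -> 120
FD 4.6: (8.45,12.211) -> (6.15,16.195) [heading=120, draw]
RT 120: heading 120 -> 0
FD 4.4: (6.15,16.195) -> (10.55,16.195) [heading=0, draw]
RT 90: heading 0 -> 270
FD 2.6: (10.55,16.195) -> (10.55,13.595) [heading=270, draw]
FD 1.6: (10.55,13.595) -> (10.55,11.995) [heading=270, draw]
LT 180: heading 270 -> 90
PD: pen down
PU: pen up
Final: pos=(10.55,11.995), heading=90, 6 segment(s) drawn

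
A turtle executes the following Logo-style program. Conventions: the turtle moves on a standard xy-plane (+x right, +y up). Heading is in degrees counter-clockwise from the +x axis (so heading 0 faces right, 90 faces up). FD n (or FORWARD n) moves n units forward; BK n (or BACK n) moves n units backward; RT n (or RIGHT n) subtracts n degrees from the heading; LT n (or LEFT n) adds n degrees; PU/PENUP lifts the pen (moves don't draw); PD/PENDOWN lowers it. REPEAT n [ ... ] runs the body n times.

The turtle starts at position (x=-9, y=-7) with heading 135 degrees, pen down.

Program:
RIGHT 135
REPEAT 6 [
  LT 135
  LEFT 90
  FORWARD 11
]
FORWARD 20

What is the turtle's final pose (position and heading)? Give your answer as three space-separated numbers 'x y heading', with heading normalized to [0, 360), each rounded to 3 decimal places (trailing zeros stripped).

Executing turtle program step by step:
Start: pos=(-9,-7), heading=135, pen down
RT 135: heading 135 -> 0
REPEAT 6 [
  -- iteration 1/6 --
  LT 135: heading 0 -> 135
  LT 90: heading 135 -> 225
  FD 11: (-9,-7) -> (-16.778,-14.778) [heading=225, draw]
  -- iteration 2/6 --
  LT 135: heading 225 -> 0
  LT 90: heading 0 -> 90
  FD 11: (-16.778,-14.778) -> (-16.778,-3.778) [heading=90, draw]
  -- iteration 3/6 --
  LT 135: heading 90 -> 225
  LT 90: heading 225 -> 315
  FD 11: (-16.778,-3.778) -> (-9,-11.556) [heading=315, draw]
  -- iteration 4/6 --
  LT 135: heading 315 -> 90
  LT 90: heading 90 -> 180
  FD 11: (-9,-11.556) -> (-20,-11.556) [heading=180, draw]
  -- iteration 5/6 --
  LT 135: heading 180 -> 315
  LT 90: heading 315 -> 45
  FD 11: (-20,-11.556) -> (-12.222,-3.778) [heading=45, draw]
  -- iteration 6/6 --
  LT 135: heading 45 -> 180
  LT 90: heading 180 -> 270
  FD 11: (-12.222,-3.778) -> (-12.222,-14.778) [heading=270, draw]
]
FD 20: (-12.222,-14.778) -> (-12.222,-34.778) [heading=270, draw]
Final: pos=(-12.222,-34.778), heading=270, 7 segment(s) drawn

Answer: -12.222 -34.778 270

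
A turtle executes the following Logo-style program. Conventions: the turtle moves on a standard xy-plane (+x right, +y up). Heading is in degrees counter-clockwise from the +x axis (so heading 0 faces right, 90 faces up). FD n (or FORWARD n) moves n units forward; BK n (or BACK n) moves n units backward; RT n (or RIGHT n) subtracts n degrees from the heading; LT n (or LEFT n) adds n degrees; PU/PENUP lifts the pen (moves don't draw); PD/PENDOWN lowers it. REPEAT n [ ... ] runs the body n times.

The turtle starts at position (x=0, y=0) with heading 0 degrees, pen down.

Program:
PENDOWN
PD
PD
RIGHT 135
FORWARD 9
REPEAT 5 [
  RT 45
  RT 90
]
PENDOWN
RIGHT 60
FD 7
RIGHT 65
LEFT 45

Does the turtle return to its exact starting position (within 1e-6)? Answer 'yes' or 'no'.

Answer: no

Derivation:
Executing turtle program step by step:
Start: pos=(0,0), heading=0, pen down
PD: pen down
PD: pen down
PD: pen down
RT 135: heading 0 -> 225
FD 9: (0,0) -> (-6.364,-6.364) [heading=225, draw]
REPEAT 5 [
  -- iteration 1/5 --
  RT 45: heading 225 -> 180
  RT 90: heading 180 -> 90
  -- iteration 2/5 --
  RT 45: heading 90 -> 45
  RT 90: heading 45 -> 315
  -- iteration 3/5 --
  RT 45: heading 315 -> 270
  RT 90: heading 270 -> 180
  -- iteration 4/5 --
  RT 45: heading 180 -> 135
  RT 90: heading 135 -> 45
  -- iteration 5/5 --
  RT 45: heading 45 -> 0
  RT 90: heading 0 -> 270
]
PD: pen down
RT 60: heading 270 -> 210
FD 7: (-6.364,-6.364) -> (-12.426,-9.864) [heading=210, draw]
RT 65: heading 210 -> 145
LT 45: heading 145 -> 190
Final: pos=(-12.426,-9.864), heading=190, 2 segment(s) drawn

Start position: (0, 0)
Final position: (-12.426, -9.864)
Distance = 15.865; >= 1e-6 -> NOT closed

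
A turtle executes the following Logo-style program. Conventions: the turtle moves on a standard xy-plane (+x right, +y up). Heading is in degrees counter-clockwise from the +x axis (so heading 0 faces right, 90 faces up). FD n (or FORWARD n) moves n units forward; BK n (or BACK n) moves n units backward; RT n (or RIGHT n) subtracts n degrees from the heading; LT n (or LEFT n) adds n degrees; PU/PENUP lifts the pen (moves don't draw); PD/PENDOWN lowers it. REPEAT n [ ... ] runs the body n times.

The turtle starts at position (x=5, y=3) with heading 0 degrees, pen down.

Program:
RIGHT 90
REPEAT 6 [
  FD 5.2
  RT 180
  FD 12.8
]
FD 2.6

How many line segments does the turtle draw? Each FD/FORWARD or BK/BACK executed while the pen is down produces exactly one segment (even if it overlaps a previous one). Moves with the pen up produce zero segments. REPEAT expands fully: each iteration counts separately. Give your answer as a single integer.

Executing turtle program step by step:
Start: pos=(5,3), heading=0, pen down
RT 90: heading 0 -> 270
REPEAT 6 [
  -- iteration 1/6 --
  FD 5.2: (5,3) -> (5,-2.2) [heading=270, draw]
  RT 180: heading 270 -> 90
  FD 12.8: (5,-2.2) -> (5,10.6) [heading=90, draw]
  -- iteration 2/6 --
  FD 5.2: (5,10.6) -> (5,15.8) [heading=90, draw]
  RT 180: heading 90 -> 270
  FD 12.8: (5,15.8) -> (5,3) [heading=270, draw]
  -- iteration 3/6 --
  FD 5.2: (5,3) -> (5,-2.2) [heading=270, draw]
  RT 180: heading 270 -> 90
  FD 12.8: (5,-2.2) -> (5,10.6) [heading=90, draw]
  -- iteration 4/6 --
  FD 5.2: (5,10.6) -> (5,15.8) [heading=90, draw]
  RT 180: heading 90 -> 270
  FD 12.8: (5,15.8) -> (5,3) [heading=270, draw]
  -- iteration 5/6 --
  FD 5.2: (5,3) -> (5,-2.2) [heading=270, draw]
  RT 180: heading 270 -> 90
  FD 12.8: (5,-2.2) -> (5,10.6) [heading=90, draw]
  -- iteration 6/6 --
  FD 5.2: (5,10.6) -> (5,15.8) [heading=90, draw]
  RT 180: heading 90 -> 270
  FD 12.8: (5,15.8) -> (5,3) [heading=270, draw]
]
FD 2.6: (5,3) -> (5,0.4) [heading=270, draw]
Final: pos=(5,0.4), heading=270, 13 segment(s) drawn
Segments drawn: 13

Answer: 13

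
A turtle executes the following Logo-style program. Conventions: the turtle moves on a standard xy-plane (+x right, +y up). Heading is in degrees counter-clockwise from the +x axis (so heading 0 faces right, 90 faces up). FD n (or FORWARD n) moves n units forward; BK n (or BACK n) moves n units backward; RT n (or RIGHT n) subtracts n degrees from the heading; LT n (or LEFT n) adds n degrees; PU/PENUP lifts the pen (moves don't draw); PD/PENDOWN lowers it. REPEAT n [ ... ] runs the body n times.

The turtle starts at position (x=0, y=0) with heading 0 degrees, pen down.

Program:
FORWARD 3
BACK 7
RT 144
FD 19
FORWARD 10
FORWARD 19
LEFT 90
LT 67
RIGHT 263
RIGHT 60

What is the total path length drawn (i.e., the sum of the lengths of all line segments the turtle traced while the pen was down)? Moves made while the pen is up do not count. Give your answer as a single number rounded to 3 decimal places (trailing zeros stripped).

Executing turtle program step by step:
Start: pos=(0,0), heading=0, pen down
FD 3: (0,0) -> (3,0) [heading=0, draw]
BK 7: (3,0) -> (-4,0) [heading=0, draw]
RT 144: heading 0 -> 216
FD 19: (-4,0) -> (-19.371,-11.168) [heading=216, draw]
FD 10: (-19.371,-11.168) -> (-27.461,-17.046) [heading=216, draw]
FD 19: (-27.461,-17.046) -> (-42.833,-28.214) [heading=216, draw]
LT 90: heading 216 -> 306
LT 67: heading 306 -> 13
RT 263: heading 13 -> 110
RT 60: heading 110 -> 50
Final: pos=(-42.833,-28.214), heading=50, 5 segment(s) drawn

Segment lengths:
  seg 1: (0,0) -> (3,0), length = 3
  seg 2: (3,0) -> (-4,0), length = 7
  seg 3: (-4,0) -> (-19.371,-11.168), length = 19
  seg 4: (-19.371,-11.168) -> (-27.461,-17.046), length = 10
  seg 5: (-27.461,-17.046) -> (-42.833,-28.214), length = 19
Total = 58

Answer: 58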